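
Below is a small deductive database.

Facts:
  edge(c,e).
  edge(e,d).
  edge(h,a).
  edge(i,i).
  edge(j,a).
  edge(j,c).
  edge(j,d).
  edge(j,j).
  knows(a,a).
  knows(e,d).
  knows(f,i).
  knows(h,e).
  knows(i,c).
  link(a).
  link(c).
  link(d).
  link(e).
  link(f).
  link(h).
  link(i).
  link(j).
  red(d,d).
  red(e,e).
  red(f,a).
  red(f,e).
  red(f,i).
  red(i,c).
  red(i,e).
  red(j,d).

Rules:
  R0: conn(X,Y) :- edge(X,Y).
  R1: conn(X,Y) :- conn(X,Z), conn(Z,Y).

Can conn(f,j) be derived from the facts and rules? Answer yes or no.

no

round 1: derive conn(c,e) via R0 from edge(c,e)
round 1: derive conn(e,d) via R0 from edge(e,d)
round 1: derive conn(h,a) via R0 from edge(h,a)
round 1: derive conn(i,i) via R0 from edge(i,i)
round 1: derive conn(j,a) via R0 from edge(j,a)
round 1: derive conn(j,c) via R0 from edge(j,c)
round 1: derive conn(j,d) via R0 from edge(j,d)
round 1: derive conn(j,j) via R0 from edge(j,j)
round 2: derive conn(c,d) via R1 from conn(c,e), conn(e,d)
round 2: derive conn(j,e) via R1 from conn(j,c), conn(c,e)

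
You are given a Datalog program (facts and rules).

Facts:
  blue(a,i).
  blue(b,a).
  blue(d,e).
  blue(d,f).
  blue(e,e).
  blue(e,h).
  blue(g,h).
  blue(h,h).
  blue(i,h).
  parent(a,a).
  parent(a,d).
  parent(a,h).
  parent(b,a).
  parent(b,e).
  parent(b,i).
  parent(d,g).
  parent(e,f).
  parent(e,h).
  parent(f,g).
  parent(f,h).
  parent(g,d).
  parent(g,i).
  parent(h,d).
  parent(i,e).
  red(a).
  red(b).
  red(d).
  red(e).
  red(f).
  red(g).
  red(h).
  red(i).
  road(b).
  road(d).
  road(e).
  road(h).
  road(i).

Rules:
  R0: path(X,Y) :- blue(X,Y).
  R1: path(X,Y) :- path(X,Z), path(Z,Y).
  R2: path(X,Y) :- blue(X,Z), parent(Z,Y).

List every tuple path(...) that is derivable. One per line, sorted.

path(a,d)
path(a,e)
path(a,f)
path(a,g)
path(a,h)
path(a,i)
path(b,a)
path(b,d)
path(b,e)
path(b,f)
path(b,g)
path(b,h)
path(b,i)
path(d,d)
path(d,e)
path(d,f)
path(d,g)
path(d,h)
path(e,d)
path(e,e)
path(e,f)
path(e,g)
path(e,h)
path(g,d)
path(g,e)
path(g,f)
path(g,g)
path(g,h)
path(h,d)
path(h,e)
path(h,f)
path(h,g)
path(h,h)
path(i,d)
path(i,e)
path(i,f)
path(i,g)
path(i,h)

round 1: derive path(a,i) via R0 from blue(a,i)
round 1: derive path(b,a) via R0 from blue(b,a)
round 1: derive path(d,e) via R0 from blue(d,e)
round 1: derive path(d,f) via R0 from blue(d,f)
round 1: derive path(e,e) via R0 from blue(e,e)
round 1: derive path(e,h) via R0 from blue(e,h)
round 1: derive path(g,h) via R0 from blue(g,h)
round 1: derive path(h,h) via R0 from blue(h,h)
round 1: derive path(i,h) via R0 from blue(i,h)
round 1: derive path(a,e) via R2 from blue(a,i), parent(i,e)
round 1: derive path(b,d) via R2 from blue(b,a), parent(a,d)
round 1: derive path(b,h) via R2 from blue(b,a), parent(a,h)
round 1: derive path(d,g) via R2 from blue(d,f), parent(f,g)
round 1: derive path(d,h) via R2 from blue(d,e), parent(e,h)
round 1: derive path(e,d) via R2 from blue(e,h), parent(h,d)
round 1: derive path(e,f) via R2 from blue(e,e), parent(e,f)
round 1: derive path(g,d) via R2 from blue(g,h), parent(h,d)
round 1: derive path(h,d) via R2 from blue(h,h), parent(h,d)
round 1: derive path(i,d) via R2 from blue(i,h), parent(h,d)
round 2: derive path(a,d) via R1 from path(a,e), path(e,d)
round 2: derive path(a,f) via R1 from path(a,e), path(e,f)
round 2: derive path(a,h) via R1 from path(a,e), path(e,h)
round 2: derive path(b,e) via R1 from path(b,a), path(a,e)
round 2: derive path(b,f) via R1 from path(b,d), path(d,f)
round 2: derive path(b,g) via R1 from path(b,d), path(d,g)
round 2: derive path(b,i) via R1 from path(b,a), path(a,i)
round 2: derive path(d,d) via R1 from path(d,e), path(e,d)
round 2: derive path(e,g) via R1 from path(e,d), path(d,g)
round 2: derive path(g,e) via R1 from path(g,d), path(d,e)
round 2: derive path(g,f) via R1 from path(g,d), path(d,f)
round 2: derive path(g,g) via R1 from path(g,d), path(d,g)
round 2: derive path(h,e) via R1 from path(h,d), path(d,e)
round 2: derive path(h,f) via R1 from path(h,d), path(d,f)
round 2: derive path(h,g) via R1 from path(h,d), path(d,g)
round 2: derive path(i,e) via R1 from path(i,d), path(d,e)
round 2: derive path(i,f) via R1 from path(i,d), path(d,f)
round 2: derive path(i,g) via R1 from path(i,d), path(d,g)
round 3: derive path(a,g) via R1 from path(a,d), path(d,g)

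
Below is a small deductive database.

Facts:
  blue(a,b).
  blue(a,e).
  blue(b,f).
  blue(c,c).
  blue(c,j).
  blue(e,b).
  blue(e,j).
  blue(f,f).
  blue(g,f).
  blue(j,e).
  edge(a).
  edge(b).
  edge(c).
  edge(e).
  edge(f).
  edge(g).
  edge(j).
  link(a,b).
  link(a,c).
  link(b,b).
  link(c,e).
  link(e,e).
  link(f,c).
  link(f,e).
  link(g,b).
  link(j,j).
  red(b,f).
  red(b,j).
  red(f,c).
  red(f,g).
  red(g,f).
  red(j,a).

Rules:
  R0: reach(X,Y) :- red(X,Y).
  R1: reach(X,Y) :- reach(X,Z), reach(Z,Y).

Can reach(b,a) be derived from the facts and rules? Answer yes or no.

round 1: derive reach(b,f) via R0 from red(b,f)
round 1: derive reach(b,j) via R0 from red(b,j)
round 1: derive reach(f,c) via R0 from red(f,c)
round 1: derive reach(f,g) via R0 from red(f,g)
round 1: derive reach(g,f) via R0 from red(g,f)
round 1: derive reach(j,a) via R0 from red(j,a)
round 2: derive reach(b,a) via R1 from reach(b,j), reach(j,a)
round 2: derive reach(b,c) via R1 from reach(b,f), reach(f,c)
round 2: derive reach(b,g) via R1 from reach(b,f), reach(f,g)
round 2: derive reach(f,f) via R1 from reach(f,g), reach(g,f)
round 2: derive reach(g,c) via R1 from reach(g,f), reach(f,c)
round 2: derive reach(g,g) via R1 from reach(g,f), reach(f,g)

yes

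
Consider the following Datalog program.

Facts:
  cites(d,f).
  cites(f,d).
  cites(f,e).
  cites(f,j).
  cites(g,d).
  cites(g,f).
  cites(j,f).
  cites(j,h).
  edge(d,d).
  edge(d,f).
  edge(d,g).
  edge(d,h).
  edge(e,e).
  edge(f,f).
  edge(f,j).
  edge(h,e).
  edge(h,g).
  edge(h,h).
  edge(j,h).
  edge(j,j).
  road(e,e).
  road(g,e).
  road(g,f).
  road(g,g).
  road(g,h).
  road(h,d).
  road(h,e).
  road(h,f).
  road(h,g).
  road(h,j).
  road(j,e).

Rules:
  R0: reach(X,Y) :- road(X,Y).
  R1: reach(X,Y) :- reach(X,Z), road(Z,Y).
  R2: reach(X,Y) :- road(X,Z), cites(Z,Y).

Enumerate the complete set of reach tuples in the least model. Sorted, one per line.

round 1: derive reach(e,e) via R0 from road(e,e)
round 1: derive reach(g,e) via R0 from road(g,e)
round 1: derive reach(g,f) via R0 from road(g,f)
round 1: derive reach(g,g) via R0 from road(g,g)
round 1: derive reach(g,h) via R0 from road(g,h)
round 1: derive reach(h,d) via R0 from road(h,d)
round 1: derive reach(h,e) via R0 from road(h,e)
round 1: derive reach(h,f) via R0 from road(h,f)
round 1: derive reach(h,g) via R0 from road(h,g)
round 1: derive reach(h,j) via R0 from road(h,j)
round 1: derive reach(j,e) via R0 from road(j,e)
round 1: derive reach(g,d) via R2 from road(g,f), cites(f,d)
round 1: derive reach(g,j) via R2 from road(g,f), cites(f,j)
round 1: derive reach(h,h) via R2 from road(h,j), cites(j,h)

reach(e,e)
reach(g,d)
reach(g,e)
reach(g,f)
reach(g,g)
reach(g,h)
reach(g,j)
reach(h,d)
reach(h,e)
reach(h,f)
reach(h,g)
reach(h,h)
reach(h,j)
reach(j,e)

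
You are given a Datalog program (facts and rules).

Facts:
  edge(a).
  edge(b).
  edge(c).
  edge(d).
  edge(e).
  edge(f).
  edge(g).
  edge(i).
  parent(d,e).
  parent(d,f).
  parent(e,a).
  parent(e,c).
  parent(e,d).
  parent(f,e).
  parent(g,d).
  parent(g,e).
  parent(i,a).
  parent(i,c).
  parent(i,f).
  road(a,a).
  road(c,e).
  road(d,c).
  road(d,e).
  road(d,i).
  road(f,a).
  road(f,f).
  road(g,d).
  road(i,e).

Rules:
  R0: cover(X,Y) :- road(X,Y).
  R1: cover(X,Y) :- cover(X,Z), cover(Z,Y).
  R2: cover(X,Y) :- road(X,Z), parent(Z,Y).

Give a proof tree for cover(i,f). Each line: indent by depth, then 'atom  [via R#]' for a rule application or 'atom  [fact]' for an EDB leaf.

cover(i,f)  [via R1]
  cover(i,d)  [via R2]
    road(i,e)  [fact]
    parent(e,d)  [fact]
  cover(d,f)  [via R2]
    road(d,i)  [fact]
    parent(i,f)  [fact]

round 1: derive cover(a,a) via R0 from road(a,a)
round 1: derive cover(c,e) via R0 from road(c,e)
round 1: derive cover(d,c) via R0 from road(d,c)
round 1: derive cover(d,e) via R0 from road(d,e)
round 1: derive cover(d,i) via R0 from road(d,i)
round 1: derive cover(f,a) via R0 from road(f,a)
round 1: derive cover(f,f) via R0 from road(f,f)
round 1: derive cover(g,d) via R0 from road(g,d)
round 1: derive cover(i,e) via R0 from road(i,e)
round 1: derive cover(c,a) via R2 from road(c,e), parent(e,a)
round 1: derive cover(c,c) via R2 from road(c,e), parent(e,c)
round 1: derive cover(c,d) via R2 from road(c,e), parent(e,d)
round 1: derive cover(d,a) via R2 from road(d,e), parent(e,a)
round 1: derive cover(d,d) via R2 from road(d,e), parent(e,d)
round 1: derive cover(d,f) via R2 from road(d,i), parent(i,f)
round 1: derive cover(f,e) via R2 from road(f,f), parent(f,e)
round 1: derive cover(g,e) via R2 from road(g,d), parent(d,e)
round 1: derive cover(g,f) via R2 from road(g,d), parent(d,f)
round 1: derive cover(i,a) via R2 from road(i,e), parent(e,a)
round 1: derive cover(i,c) via R2 from road(i,e), parent(e,c)
round 1: derive cover(i,d) via R2 from road(i,e), parent(e,d)
round 2: derive cover(c,f) via R1 from cover(c,d), cover(d,f)
round 2: derive cover(c,i) via R1 from cover(c,d), cover(d,i)
round 2: derive cover(g,a) via R1 from cover(g,d), cover(d,a)
round 2: derive cover(g,c) via R1 from cover(g,d), cover(d,c)
round 2: derive cover(g,i) via R1 from cover(g,d), cover(d,i)
round 2: derive cover(i,f) via R1 from cover(i,d), cover(d,f)
round 2: derive cover(i,i) via R1 from cover(i,d), cover(d,i)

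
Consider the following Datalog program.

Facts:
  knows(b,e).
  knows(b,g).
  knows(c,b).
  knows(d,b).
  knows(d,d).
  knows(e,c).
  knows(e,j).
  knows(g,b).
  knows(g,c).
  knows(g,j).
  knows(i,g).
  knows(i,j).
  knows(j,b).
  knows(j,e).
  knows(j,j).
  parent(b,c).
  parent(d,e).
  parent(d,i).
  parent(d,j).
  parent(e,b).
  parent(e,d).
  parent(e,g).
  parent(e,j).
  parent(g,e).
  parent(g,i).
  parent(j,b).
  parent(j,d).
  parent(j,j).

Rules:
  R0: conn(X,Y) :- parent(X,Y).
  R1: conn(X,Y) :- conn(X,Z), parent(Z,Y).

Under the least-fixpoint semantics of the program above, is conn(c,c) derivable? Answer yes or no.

no

round 1: derive conn(b,c) via R0 from parent(b,c)
round 1: derive conn(d,e) via R0 from parent(d,e)
round 1: derive conn(d,i) via R0 from parent(d,i)
round 1: derive conn(d,j) via R0 from parent(d,j)
round 1: derive conn(e,b) via R0 from parent(e,b)
round 1: derive conn(e,d) via R0 from parent(e,d)
round 1: derive conn(e,g) via R0 from parent(e,g)
round 1: derive conn(e,j) via R0 from parent(e,j)
round 1: derive conn(g,e) via R0 from parent(g,e)
round 1: derive conn(g,i) via R0 from parent(g,i)
round 1: derive conn(j,b) via R0 from parent(j,b)
round 1: derive conn(j,d) via R0 from parent(j,d)
round 1: derive conn(j,j) via R0 from parent(j,j)
round 2: derive conn(d,b) via R1 from conn(d,e), parent(e,b)
round 2: derive conn(d,d) via R1 from conn(d,e), parent(e,d)
round 2: derive conn(d,g) via R1 from conn(d,e), parent(e,g)
round 2: derive conn(e,c) via R1 from conn(e,b), parent(b,c)
round 2: derive conn(e,e) via R1 from conn(e,d), parent(d,e)
round 2: derive conn(e,i) via R1 from conn(e,d), parent(d,i)
round 2: derive conn(g,b) via R1 from conn(g,e), parent(e,b)
round 2: derive conn(g,d) via R1 from conn(g,e), parent(e,d)
round 2: derive conn(g,g) via R1 from conn(g,e), parent(e,g)
round 2: derive conn(g,j) via R1 from conn(g,e), parent(e,j)
round 2: derive conn(j,c) via R1 from conn(j,b), parent(b,c)
round 2: derive conn(j,e) via R1 from conn(j,d), parent(d,e)
round 2: derive conn(j,i) via R1 from conn(j,d), parent(d,i)
round 3: derive conn(d,c) via R1 from conn(d,b), parent(b,c)
round 3: derive conn(g,c) via R1 from conn(g,b), parent(b,c)
round 3: derive conn(j,g) via R1 from conn(j,e), parent(e,g)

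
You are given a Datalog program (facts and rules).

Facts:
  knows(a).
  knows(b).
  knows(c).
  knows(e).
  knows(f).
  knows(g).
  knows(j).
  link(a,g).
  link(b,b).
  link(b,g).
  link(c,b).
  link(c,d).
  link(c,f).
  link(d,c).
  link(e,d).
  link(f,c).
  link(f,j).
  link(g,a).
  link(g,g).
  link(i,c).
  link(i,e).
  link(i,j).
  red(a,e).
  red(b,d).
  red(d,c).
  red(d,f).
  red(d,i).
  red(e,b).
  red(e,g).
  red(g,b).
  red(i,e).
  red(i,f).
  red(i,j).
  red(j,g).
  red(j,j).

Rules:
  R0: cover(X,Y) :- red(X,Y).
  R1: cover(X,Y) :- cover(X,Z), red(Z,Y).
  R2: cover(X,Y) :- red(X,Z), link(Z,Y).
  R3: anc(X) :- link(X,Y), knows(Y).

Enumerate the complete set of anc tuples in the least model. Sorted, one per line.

anc(a)
anc(b)
anc(c)
anc(d)
anc(f)
anc(g)
anc(i)

round 1: derive anc(a) via R3 from link(a,g), knows(g)
round 1: derive anc(b) via R3 from link(b,b), knows(b)
round 1: derive anc(c) via R3 from link(c,b), knows(b)
round 1: derive anc(d) via R3 from link(d,c), knows(c)
round 1: derive anc(f) via R3 from link(f,c), knows(c)
round 1: derive anc(g) via R3 from link(g,a), knows(a)
round 1: derive anc(i) via R3 from link(i,c), knows(c)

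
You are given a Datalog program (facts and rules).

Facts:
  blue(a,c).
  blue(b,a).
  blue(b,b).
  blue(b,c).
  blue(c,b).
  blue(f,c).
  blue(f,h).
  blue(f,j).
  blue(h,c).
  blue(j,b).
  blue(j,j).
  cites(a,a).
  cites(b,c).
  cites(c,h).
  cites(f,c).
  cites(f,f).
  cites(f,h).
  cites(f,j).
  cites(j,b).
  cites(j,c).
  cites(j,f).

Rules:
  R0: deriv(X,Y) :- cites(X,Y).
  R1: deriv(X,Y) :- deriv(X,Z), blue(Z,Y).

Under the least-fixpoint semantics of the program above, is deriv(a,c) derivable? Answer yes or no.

yes

round 1: derive deriv(a,a) via R0 from cites(a,a)
round 1: derive deriv(b,c) via R0 from cites(b,c)
round 1: derive deriv(c,h) via R0 from cites(c,h)
round 1: derive deriv(f,c) via R0 from cites(f,c)
round 1: derive deriv(f,f) via R0 from cites(f,f)
round 1: derive deriv(f,h) via R0 from cites(f,h)
round 1: derive deriv(f,j) via R0 from cites(f,j)
round 1: derive deriv(j,b) via R0 from cites(j,b)
round 1: derive deriv(j,c) via R0 from cites(j,c)
round 1: derive deriv(j,f) via R0 from cites(j,f)
round 2: derive deriv(a,c) via R1 from deriv(a,a), blue(a,c)
round 2: derive deriv(b,b) via R1 from deriv(b,c), blue(c,b)
round 2: derive deriv(c,c) via R1 from deriv(c,h), blue(h,c)
round 2: derive deriv(f,b) via R1 from deriv(f,c), blue(c,b)
round 2: derive deriv(j,a) via R1 from deriv(j,b), blue(b,a)
round 2: derive deriv(j,h) via R1 from deriv(j,f), blue(f,h)
round 2: derive deriv(j,j) via R1 from deriv(j,f), blue(f,j)
round 3: derive deriv(a,b) via R1 from deriv(a,c), blue(c,b)
round 3: derive deriv(b,a) via R1 from deriv(b,b), blue(b,a)
round 3: derive deriv(c,b) via R1 from deriv(c,c), blue(c,b)
round 3: derive deriv(f,a) via R1 from deriv(f,b), blue(b,a)
round 4: derive deriv(c,a) via R1 from deriv(c,b), blue(b,a)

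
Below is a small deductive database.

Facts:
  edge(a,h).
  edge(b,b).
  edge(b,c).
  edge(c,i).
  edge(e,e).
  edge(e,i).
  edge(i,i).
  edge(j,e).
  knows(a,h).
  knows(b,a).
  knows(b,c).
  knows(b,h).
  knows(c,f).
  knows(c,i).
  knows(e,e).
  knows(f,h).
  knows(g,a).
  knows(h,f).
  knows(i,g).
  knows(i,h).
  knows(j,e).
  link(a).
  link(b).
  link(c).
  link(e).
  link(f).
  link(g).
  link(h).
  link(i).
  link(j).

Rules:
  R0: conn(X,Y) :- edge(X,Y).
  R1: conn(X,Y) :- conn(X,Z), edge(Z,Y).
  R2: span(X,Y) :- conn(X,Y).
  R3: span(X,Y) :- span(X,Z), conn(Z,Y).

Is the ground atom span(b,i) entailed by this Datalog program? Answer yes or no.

round 1: derive conn(a,h) via R0 from edge(a,h)
round 1: derive conn(b,b) via R0 from edge(b,b)
round 1: derive conn(b,c) via R0 from edge(b,c)
round 1: derive conn(c,i) via R0 from edge(c,i)
round 1: derive conn(e,e) via R0 from edge(e,e)
round 1: derive conn(e,i) via R0 from edge(e,i)
round 1: derive conn(i,i) via R0 from edge(i,i)
round 1: derive conn(j,e) via R0 from edge(j,e)
round 2: derive conn(b,i) via R1 from conn(b,c), edge(c,i)
round 2: derive conn(j,i) via R1 from conn(j,e), edge(e,i)
round 2: derive span(a,h) via R2 from conn(a,h)
round 2: derive span(b,b) via R2 from conn(b,b)
round 2: derive span(b,c) via R2 from conn(b,c)
round 2: derive span(c,i) via R2 from conn(c,i)
round 2: derive span(e,e) via R2 from conn(e,e)
round 2: derive span(e,i) via R2 from conn(e,i)
round 2: derive span(i,i) via R2 from conn(i,i)
round 2: derive span(j,e) via R2 from conn(j,e)
round 3: derive span(b,i) via R2 from conn(b,i)
round 3: derive span(j,i) via R2 from conn(j,i)

yes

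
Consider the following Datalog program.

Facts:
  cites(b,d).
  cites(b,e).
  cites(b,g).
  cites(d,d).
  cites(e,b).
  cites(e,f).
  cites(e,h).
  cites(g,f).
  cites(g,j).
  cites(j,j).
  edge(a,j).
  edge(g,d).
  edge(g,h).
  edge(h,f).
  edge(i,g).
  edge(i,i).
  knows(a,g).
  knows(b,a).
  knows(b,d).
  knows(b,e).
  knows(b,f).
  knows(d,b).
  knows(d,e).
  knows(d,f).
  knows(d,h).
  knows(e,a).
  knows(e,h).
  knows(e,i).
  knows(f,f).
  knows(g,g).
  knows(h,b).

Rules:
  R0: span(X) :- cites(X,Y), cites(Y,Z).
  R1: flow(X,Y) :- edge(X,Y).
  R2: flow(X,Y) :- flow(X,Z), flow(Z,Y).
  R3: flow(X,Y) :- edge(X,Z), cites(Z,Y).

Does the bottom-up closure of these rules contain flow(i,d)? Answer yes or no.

round 1: derive flow(a,j) via R1 from edge(a,j)
round 1: derive flow(g,d) via R1 from edge(g,d)
round 1: derive flow(g,h) via R1 from edge(g,h)
round 1: derive flow(h,f) via R1 from edge(h,f)
round 1: derive flow(i,g) via R1 from edge(i,g)
round 1: derive flow(i,i) via R1 from edge(i,i)
round 1: derive flow(i,f) via R3 from edge(i,g), cites(g,f)
round 1: derive flow(i,j) via R3 from edge(i,g), cites(g,j)
round 2: derive flow(g,f) via R2 from flow(g,h), flow(h,f)
round 2: derive flow(i,d) via R2 from flow(i,g), flow(g,d)
round 2: derive flow(i,h) via R2 from flow(i,g), flow(g,h)

yes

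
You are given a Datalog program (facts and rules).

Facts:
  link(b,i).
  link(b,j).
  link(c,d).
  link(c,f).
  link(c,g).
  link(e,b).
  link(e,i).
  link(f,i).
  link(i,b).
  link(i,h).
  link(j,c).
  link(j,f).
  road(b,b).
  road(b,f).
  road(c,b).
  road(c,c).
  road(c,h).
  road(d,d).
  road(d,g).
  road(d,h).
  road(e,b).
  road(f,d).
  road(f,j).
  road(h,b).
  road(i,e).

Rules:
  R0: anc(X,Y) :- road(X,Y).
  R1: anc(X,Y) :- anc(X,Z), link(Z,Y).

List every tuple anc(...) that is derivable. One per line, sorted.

round 1: derive anc(b,b) via R0 from road(b,b)
round 1: derive anc(b,f) via R0 from road(b,f)
round 1: derive anc(c,b) via R0 from road(c,b)
round 1: derive anc(c,c) via R0 from road(c,c)
round 1: derive anc(c,h) via R0 from road(c,h)
round 1: derive anc(d,d) via R0 from road(d,d)
round 1: derive anc(d,g) via R0 from road(d,g)
round 1: derive anc(d,h) via R0 from road(d,h)
round 1: derive anc(e,b) via R0 from road(e,b)
round 1: derive anc(f,d) via R0 from road(f,d)
round 1: derive anc(f,j) via R0 from road(f,j)
round 1: derive anc(h,b) via R0 from road(h,b)
round 1: derive anc(i,e) via R0 from road(i,e)
round 2: derive anc(b,i) via R1 from anc(b,b), link(b,i)
round 2: derive anc(b,j) via R1 from anc(b,b), link(b,j)
round 2: derive anc(c,d) via R1 from anc(c,c), link(c,d)
round 2: derive anc(c,f) via R1 from anc(c,c), link(c,f)
round 2: derive anc(c,g) via R1 from anc(c,c), link(c,g)
round 2: derive anc(c,i) via R1 from anc(c,b), link(b,i)
round 2: derive anc(c,j) via R1 from anc(c,b), link(b,j)
round 2: derive anc(e,i) via R1 from anc(e,b), link(b,i)
round 2: derive anc(e,j) via R1 from anc(e,b), link(b,j)
round 2: derive anc(f,c) via R1 from anc(f,j), link(j,c)
round 2: derive anc(f,f) via R1 from anc(f,j), link(j,f)
round 2: derive anc(h,i) via R1 from anc(h,b), link(b,i)
round 2: derive anc(h,j) via R1 from anc(h,b), link(b,j)
round 2: derive anc(i,b) via R1 from anc(i,e), link(e,b)
round 2: derive anc(i,i) via R1 from anc(i,e), link(e,i)
round 3: derive anc(b,c) via R1 from anc(b,j), link(j,c)
round 3: derive anc(b,h) via R1 from anc(b,i), link(i,h)
round 3: derive anc(e,c) via R1 from anc(e,j), link(j,c)
round 3: derive anc(e,f) via R1 from anc(e,j), link(j,f)
round 3: derive anc(e,h) via R1 from anc(e,i), link(i,h)
round 3: derive anc(f,g) via R1 from anc(f,c), link(c,g)
round 3: derive anc(f,i) via R1 from anc(f,f), link(f,i)
round 3: derive anc(h,c) via R1 from anc(h,j), link(j,c)
round 3: derive anc(h,f) via R1 from anc(h,j), link(j,f)
round 3: derive anc(h,h) via R1 from anc(h,i), link(i,h)
round 3: derive anc(i,h) via R1 from anc(i,i), link(i,h)
round 3: derive anc(i,j) via R1 from anc(i,b), link(b,j)
round 4: derive anc(b,d) via R1 from anc(b,c), link(c,d)
round 4: derive anc(b,g) via R1 from anc(b,c), link(c,g)
round 4: derive anc(e,d) via R1 from anc(e,c), link(c,d)
round 4: derive anc(e,g) via R1 from anc(e,c), link(c,g)
round 4: derive anc(f,b) via R1 from anc(f,i), link(i,b)
round 4: derive anc(f,h) via R1 from anc(f,i), link(i,h)
round 4: derive anc(h,d) via R1 from anc(h,c), link(c,d)
round 4: derive anc(h,g) via R1 from anc(h,c), link(c,g)
round 4: derive anc(i,c) via R1 from anc(i,j), link(j,c)
round 4: derive anc(i,f) via R1 from anc(i,j), link(j,f)
round 5: derive anc(i,d) via R1 from anc(i,c), link(c,d)
round 5: derive anc(i,g) via R1 from anc(i,c), link(c,g)

anc(b,b)
anc(b,c)
anc(b,d)
anc(b,f)
anc(b,g)
anc(b,h)
anc(b,i)
anc(b,j)
anc(c,b)
anc(c,c)
anc(c,d)
anc(c,f)
anc(c,g)
anc(c,h)
anc(c,i)
anc(c,j)
anc(d,d)
anc(d,g)
anc(d,h)
anc(e,b)
anc(e,c)
anc(e,d)
anc(e,f)
anc(e,g)
anc(e,h)
anc(e,i)
anc(e,j)
anc(f,b)
anc(f,c)
anc(f,d)
anc(f,f)
anc(f,g)
anc(f,h)
anc(f,i)
anc(f,j)
anc(h,b)
anc(h,c)
anc(h,d)
anc(h,f)
anc(h,g)
anc(h,h)
anc(h,i)
anc(h,j)
anc(i,b)
anc(i,c)
anc(i,d)
anc(i,e)
anc(i,f)
anc(i,g)
anc(i,h)
anc(i,i)
anc(i,j)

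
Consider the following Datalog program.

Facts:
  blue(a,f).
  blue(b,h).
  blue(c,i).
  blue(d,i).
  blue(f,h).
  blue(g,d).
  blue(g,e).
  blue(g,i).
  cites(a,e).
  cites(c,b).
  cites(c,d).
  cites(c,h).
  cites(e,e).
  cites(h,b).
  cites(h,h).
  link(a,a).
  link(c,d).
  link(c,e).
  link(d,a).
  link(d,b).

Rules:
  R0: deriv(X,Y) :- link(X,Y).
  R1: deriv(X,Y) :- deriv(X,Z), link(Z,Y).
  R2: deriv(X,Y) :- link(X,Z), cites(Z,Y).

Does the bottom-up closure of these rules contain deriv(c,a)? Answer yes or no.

yes

round 1: derive deriv(a,a) via R0 from link(a,a)
round 1: derive deriv(c,d) via R0 from link(c,d)
round 1: derive deriv(c,e) via R0 from link(c,e)
round 1: derive deriv(d,a) via R0 from link(d,a)
round 1: derive deriv(d,b) via R0 from link(d,b)
round 1: derive deriv(a,e) via R2 from link(a,a), cites(a,e)
round 1: derive deriv(d,e) via R2 from link(d,a), cites(a,e)
round 2: derive deriv(c,a) via R1 from deriv(c,d), link(d,a)
round 2: derive deriv(c,b) via R1 from deriv(c,d), link(d,b)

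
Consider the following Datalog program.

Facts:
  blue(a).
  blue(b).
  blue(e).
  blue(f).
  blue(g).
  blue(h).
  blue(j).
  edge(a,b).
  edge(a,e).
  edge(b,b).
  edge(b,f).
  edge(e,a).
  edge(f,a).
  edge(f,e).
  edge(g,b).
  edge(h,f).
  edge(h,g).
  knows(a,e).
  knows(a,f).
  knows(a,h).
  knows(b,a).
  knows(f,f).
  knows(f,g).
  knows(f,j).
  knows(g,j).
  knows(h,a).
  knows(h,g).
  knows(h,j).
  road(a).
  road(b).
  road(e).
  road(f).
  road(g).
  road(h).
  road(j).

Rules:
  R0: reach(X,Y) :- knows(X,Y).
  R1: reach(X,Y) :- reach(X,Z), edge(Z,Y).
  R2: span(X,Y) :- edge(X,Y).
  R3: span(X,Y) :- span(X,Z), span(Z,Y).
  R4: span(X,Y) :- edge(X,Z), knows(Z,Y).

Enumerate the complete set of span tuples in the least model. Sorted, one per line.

span(a,a)
span(a,b)
span(a,e)
span(a,f)
span(a,g)
span(a,h)
span(a,j)
span(b,a)
span(b,b)
span(b,e)
span(b,f)
span(b,g)
span(b,h)
span(b,j)
span(e,a)
span(e,b)
span(e,e)
span(e,f)
span(e,g)
span(e,h)
span(e,j)
span(f,a)
span(f,b)
span(f,e)
span(f,f)
span(f,g)
span(f,h)
span(f,j)
span(g,a)
span(g,b)
span(g,e)
span(g,f)
span(g,g)
span(g,h)
span(g,j)
span(h,a)
span(h,b)
span(h,e)
span(h,f)
span(h,g)
span(h,h)
span(h,j)

round 1: derive span(a,b) via R2 from edge(a,b)
round 1: derive span(a,e) via R2 from edge(a,e)
round 1: derive span(b,b) via R2 from edge(b,b)
round 1: derive span(b,f) via R2 from edge(b,f)
round 1: derive span(e,a) via R2 from edge(e,a)
round 1: derive span(f,a) via R2 from edge(f,a)
round 1: derive span(f,e) via R2 from edge(f,e)
round 1: derive span(g,b) via R2 from edge(g,b)
round 1: derive span(h,f) via R2 from edge(h,f)
round 1: derive span(h,g) via R2 from edge(h,g)
round 1: derive span(a,a) via R4 from edge(a,b), knows(b,a)
round 1: derive span(b,a) via R4 from edge(b,b), knows(b,a)
round 1: derive span(b,g) via R4 from edge(b,f), knows(f,g)
round 1: derive span(b,j) via R4 from edge(b,f), knows(f,j)
round 1: derive span(e,e) via R4 from edge(e,a), knows(a,e)
round 1: derive span(e,f) via R4 from edge(e,a), knows(a,f)
round 1: derive span(e,h) via R4 from edge(e,a), knows(a,h)
round 1: derive span(f,f) via R4 from edge(f,a), knows(a,f)
round 1: derive span(f,h) via R4 from edge(f,a), knows(a,h)
round 1: derive span(g,a) via R4 from edge(g,b), knows(b,a)
round 1: derive span(h,j) via R4 from edge(h,f), knows(f,j)
round 2: derive span(a,f) via R3 from span(a,b), span(b,f)
round 2: derive span(a,g) via R3 from span(a,b), span(b,g)
round 2: derive span(a,h) via R3 from span(a,e), span(e,h)
round 2: derive span(a,j) via R3 from span(a,b), span(b,j)
round 2: derive span(b,e) via R3 from span(b,a), span(a,e)
round 2: derive span(b,h) via R3 from span(b,f), span(f,h)
round 2: derive span(e,b) via R3 from span(e,a), span(a,b)
round 2: derive span(e,g) via R3 from span(e,h), span(h,g)
round 2: derive span(e,j) via R3 from span(e,h), span(h,j)
round 2: derive span(f,b) via R3 from span(f,a), span(a,b)
round 2: derive span(f,g) via R3 from span(f,h), span(h,g)
round 2: derive span(f,j) via R3 from span(f,h), span(h,j)
round 2: derive span(g,e) via R3 from span(g,a), span(a,e)
round 2: derive span(g,f) via R3 from span(g,b), span(b,f)
round 2: derive span(g,g) via R3 from span(g,b), span(b,g)
round 2: derive span(g,j) via R3 from span(g,b), span(b,j)
round 2: derive span(h,a) via R3 from span(h,f), span(f,a)
round 2: derive span(h,b) via R3 from span(h,g), span(g,b)
round 2: derive span(h,e) via R3 from span(h,f), span(f,e)
round 2: derive span(h,h) via R3 from span(h,f), span(f,h)
round 3: derive span(g,h) via R3 from span(g,a), span(a,h)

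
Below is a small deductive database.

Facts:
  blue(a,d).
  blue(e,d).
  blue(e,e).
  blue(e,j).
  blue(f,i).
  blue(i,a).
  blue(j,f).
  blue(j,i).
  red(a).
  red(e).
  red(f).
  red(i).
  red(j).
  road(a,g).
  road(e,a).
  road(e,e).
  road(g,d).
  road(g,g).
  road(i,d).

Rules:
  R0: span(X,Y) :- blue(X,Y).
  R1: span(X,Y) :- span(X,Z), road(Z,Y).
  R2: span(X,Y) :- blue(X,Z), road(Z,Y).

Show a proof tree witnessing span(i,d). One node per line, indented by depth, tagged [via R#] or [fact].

round 1: derive span(a,d) via R0 from blue(a,d)
round 1: derive span(e,d) via R0 from blue(e,d)
round 1: derive span(e,e) via R0 from blue(e,e)
round 1: derive span(e,j) via R0 from blue(e,j)
round 1: derive span(f,i) via R0 from blue(f,i)
round 1: derive span(i,a) via R0 from blue(i,a)
round 1: derive span(j,f) via R0 from blue(j,f)
round 1: derive span(j,i) via R0 from blue(j,i)
round 1: derive span(e,a) via R2 from blue(e,e), road(e,a)
round 1: derive span(f,d) via R2 from blue(f,i), road(i,d)
round 1: derive span(i,g) via R2 from blue(i,a), road(a,g)
round 1: derive span(j,d) via R2 from blue(j,i), road(i,d)
round 2: derive span(e,g) via R1 from span(e,a), road(a,g)
round 2: derive span(i,d) via R1 from span(i,g), road(g,d)

span(i,d)  [via R1]
  span(i,g)  [via R2]
    blue(i,a)  [fact]
    road(a,g)  [fact]
  road(g,d)  [fact]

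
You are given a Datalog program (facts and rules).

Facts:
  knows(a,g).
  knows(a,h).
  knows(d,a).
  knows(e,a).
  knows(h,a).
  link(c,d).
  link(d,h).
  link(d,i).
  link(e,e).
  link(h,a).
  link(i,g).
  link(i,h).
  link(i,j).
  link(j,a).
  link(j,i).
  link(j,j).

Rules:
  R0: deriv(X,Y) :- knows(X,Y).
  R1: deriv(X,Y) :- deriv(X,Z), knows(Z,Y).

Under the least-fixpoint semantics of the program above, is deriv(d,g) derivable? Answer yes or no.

yes

round 1: derive deriv(a,g) via R0 from knows(a,g)
round 1: derive deriv(a,h) via R0 from knows(a,h)
round 1: derive deriv(d,a) via R0 from knows(d,a)
round 1: derive deriv(e,a) via R0 from knows(e,a)
round 1: derive deriv(h,a) via R0 from knows(h,a)
round 2: derive deriv(a,a) via R1 from deriv(a,h), knows(h,a)
round 2: derive deriv(d,g) via R1 from deriv(d,a), knows(a,g)
round 2: derive deriv(d,h) via R1 from deriv(d,a), knows(a,h)
round 2: derive deriv(e,g) via R1 from deriv(e,a), knows(a,g)
round 2: derive deriv(e,h) via R1 from deriv(e,a), knows(a,h)
round 2: derive deriv(h,g) via R1 from deriv(h,a), knows(a,g)
round 2: derive deriv(h,h) via R1 from deriv(h,a), knows(a,h)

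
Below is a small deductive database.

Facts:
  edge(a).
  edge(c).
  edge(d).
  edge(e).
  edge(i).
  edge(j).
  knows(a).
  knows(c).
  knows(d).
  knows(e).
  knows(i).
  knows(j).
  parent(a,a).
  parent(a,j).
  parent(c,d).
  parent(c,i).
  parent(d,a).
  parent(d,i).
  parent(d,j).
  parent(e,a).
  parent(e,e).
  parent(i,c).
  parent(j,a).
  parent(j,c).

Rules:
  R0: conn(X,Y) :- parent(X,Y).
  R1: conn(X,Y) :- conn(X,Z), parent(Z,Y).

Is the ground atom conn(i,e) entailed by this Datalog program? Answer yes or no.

round 1: derive conn(a,a) via R0 from parent(a,a)
round 1: derive conn(a,j) via R0 from parent(a,j)
round 1: derive conn(c,d) via R0 from parent(c,d)
round 1: derive conn(c,i) via R0 from parent(c,i)
round 1: derive conn(d,a) via R0 from parent(d,a)
round 1: derive conn(d,i) via R0 from parent(d,i)
round 1: derive conn(d,j) via R0 from parent(d,j)
round 1: derive conn(e,a) via R0 from parent(e,a)
round 1: derive conn(e,e) via R0 from parent(e,e)
round 1: derive conn(i,c) via R0 from parent(i,c)
round 1: derive conn(j,a) via R0 from parent(j,a)
round 1: derive conn(j,c) via R0 from parent(j,c)
round 2: derive conn(a,c) via R1 from conn(a,j), parent(j,c)
round 2: derive conn(c,a) via R1 from conn(c,d), parent(d,a)
round 2: derive conn(c,c) via R1 from conn(c,i), parent(i,c)
round 2: derive conn(c,j) via R1 from conn(c,d), parent(d,j)
round 2: derive conn(d,c) via R1 from conn(d,i), parent(i,c)
round 2: derive conn(e,j) via R1 from conn(e,a), parent(a,j)
round 2: derive conn(i,d) via R1 from conn(i,c), parent(c,d)
round 2: derive conn(i,i) via R1 from conn(i,c), parent(c,i)
round 2: derive conn(j,d) via R1 from conn(j,c), parent(c,d)
round 2: derive conn(j,i) via R1 from conn(j,c), parent(c,i)
round 2: derive conn(j,j) via R1 from conn(j,a), parent(a,j)
round 3: derive conn(a,d) via R1 from conn(a,c), parent(c,d)
round 3: derive conn(a,i) via R1 from conn(a,c), parent(c,i)
round 3: derive conn(d,d) via R1 from conn(d,c), parent(c,d)
round 3: derive conn(e,c) via R1 from conn(e,j), parent(j,c)
round 3: derive conn(i,a) via R1 from conn(i,d), parent(d,a)
round 3: derive conn(i,j) via R1 from conn(i,d), parent(d,j)
round 4: derive conn(e,d) via R1 from conn(e,c), parent(c,d)
round 4: derive conn(e,i) via R1 from conn(e,c), parent(c,i)

no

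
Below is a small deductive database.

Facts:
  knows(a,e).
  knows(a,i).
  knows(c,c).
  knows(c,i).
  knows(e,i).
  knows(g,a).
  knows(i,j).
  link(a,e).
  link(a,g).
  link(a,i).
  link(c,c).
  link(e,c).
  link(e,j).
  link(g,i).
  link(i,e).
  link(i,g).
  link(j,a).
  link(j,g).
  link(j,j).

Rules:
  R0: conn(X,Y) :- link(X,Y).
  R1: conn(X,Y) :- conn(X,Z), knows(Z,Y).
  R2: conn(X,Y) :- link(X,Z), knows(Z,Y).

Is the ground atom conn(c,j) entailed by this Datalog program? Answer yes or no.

round 1: derive conn(a,e) via R0 from link(a,e)
round 1: derive conn(a,g) via R0 from link(a,g)
round 1: derive conn(a,i) via R0 from link(a,i)
round 1: derive conn(c,c) via R0 from link(c,c)
round 1: derive conn(e,c) via R0 from link(e,c)
round 1: derive conn(e,j) via R0 from link(e,j)
round 1: derive conn(g,i) via R0 from link(g,i)
round 1: derive conn(i,e) via R0 from link(i,e)
round 1: derive conn(i,g) via R0 from link(i,g)
round 1: derive conn(j,a) via R0 from link(j,a)
round 1: derive conn(j,g) via R0 from link(j,g)
round 1: derive conn(j,j) via R0 from link(j,j)
round 1: derive conn(a,a) via R2 from link(a,g), knows(g,a)
round 1: derive conn(a,j) via R2 from link(a,i), knows(i,j)
round 1: derive conn(c,i) via R2 from link(c,c), knows(c,i)
round 1: derive conn(e,i) via R2 from link(e,c), knows(c,i)
round 1: derive conn(g,j) via R2 from link(g,i), knows(i,j)
round 1: derive conn(i,a) via R2 from link(i,g), knows(g,a)
round 1: derive conn(i,i) via R2 from link(i,e), knows(e,i)
round 1: derive conn(j,e) via R2 from link(j,a), knows(a,e)
round 1: derive conn(j,i) via R2 from link(j,a), knows(a,i)
round 2: derive conn(c,j) via R1 from conn(c,i), knows(i,j)
round 2: derive conn(i,j) via R1 from conn(i,i), knows(i,j)

yes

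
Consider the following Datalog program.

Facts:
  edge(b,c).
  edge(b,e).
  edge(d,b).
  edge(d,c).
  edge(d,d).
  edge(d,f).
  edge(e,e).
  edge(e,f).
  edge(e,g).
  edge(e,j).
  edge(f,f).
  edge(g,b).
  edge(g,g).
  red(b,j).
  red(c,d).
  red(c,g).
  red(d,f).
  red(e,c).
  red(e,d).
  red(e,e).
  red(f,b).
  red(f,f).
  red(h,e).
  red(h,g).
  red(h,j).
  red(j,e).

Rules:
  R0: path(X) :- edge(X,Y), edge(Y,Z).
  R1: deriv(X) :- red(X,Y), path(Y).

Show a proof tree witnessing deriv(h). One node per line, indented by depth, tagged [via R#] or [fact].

round 1: derive path(b) via R0 from edge(b,e), edge(e,e)
round 1: derive path(d) via R0 from edge(d,b), edge(b,c)
round 1: derive path(e) via R0 from edge(e,e), edge(e,e)
round 1: derive path(f) via R0 from edge(f,f), edge(f,f)
round 1: derive path(g) via R0 from edge(g,b), edge(b,c)
round 2: derive deriv(c) via R1 from red(c,d), path(d)
round 2: derive deriv(d) via R1 from red(d,f), path(f)
round 2: derive deriv(e) via R1 from red(e,d), path(d)
round 2: derive deriv(f) via R1 from red(f,b), path(b)
round 2: derive deriv(h) via R1 from red(h,e), path(e)
round 2: derive deriv(j) via R1 from red(j,e), path(e)

deriv(h)  [via R1]
  red(h,e)  [fact]
  path(e)  [via R0]
    edge(e,e)  [fact]
    edge(e,e)  [fact]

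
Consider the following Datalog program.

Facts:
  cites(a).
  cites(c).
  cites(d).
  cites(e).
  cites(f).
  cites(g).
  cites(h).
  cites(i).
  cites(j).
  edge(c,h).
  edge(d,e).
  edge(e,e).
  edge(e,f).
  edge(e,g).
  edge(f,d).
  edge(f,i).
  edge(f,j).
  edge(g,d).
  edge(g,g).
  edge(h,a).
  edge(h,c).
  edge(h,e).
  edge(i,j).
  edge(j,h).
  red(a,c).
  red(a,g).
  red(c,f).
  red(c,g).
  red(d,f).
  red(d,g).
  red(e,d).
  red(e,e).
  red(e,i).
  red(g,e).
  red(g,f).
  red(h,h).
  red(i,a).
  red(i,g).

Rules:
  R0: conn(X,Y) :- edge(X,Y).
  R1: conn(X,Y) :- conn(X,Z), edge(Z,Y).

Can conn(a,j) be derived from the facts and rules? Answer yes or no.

no

round 1: derive conn(c,h) via R0 from edge(c,h)
round 1: derive conn(d,e) via R0 from edge(d,e)
round 1: derive conn(e,e) via R0 from edge(e,e)
round 1: derive conn(e,f) via R0 from edge(e,f)
round 1: derive conn(e,g) via R0 from edge(e,g)
round 1: derive conn(f,d) via R0 from edge(f,d)
round 1: derive conn(f,i) via R0 from edge(f,i)
round 1: derive conn(f,j) via R0 from edge(f,j)
round 1: derive conn(g,d) via R0 from edge(g,d)
round 1: derive conn(g,g) via R0 from edge(g,g)
round 1: derive conn(h,a) via R0 from edge(h,a)
round 1: derive conn(h,c) via R0 from edge(h,c)
round 1: derive conn(h,e) via R0 from edge(h,e)
round 1: derive conn(i,j) via R0 from edge(i,j)
round 1: derive conn(j,h) via R0 from edge(j,h)
round 2: derive conn(c,a) via R1 from conn(c,h), edge(h,a)
round 2: derive conn(c,c) via R1 from conn(c,h), edge(h,c)
round 2: derive conn(c,e) via R1 from conn(c,h), edge(h,e)
round 2: derive conn(d,f) via R1 from conn(d,e), edge(e,f)
round 2: derive conn(d,g) via R1 from conn(d,e), edge(e,g)
round 2: derive conn(e,d) via R1 from conn(e,f), edge(f,d)
round 2: derive conn(e,i) via R1 from conn(e,f), edge(f,i)
round 2: derive conn(e,j) via R1 from conn(e,f), edge(f,j)
round 2: derive conn(f,e) via R1 from conn(f,d), edge(d,e)
round 2: derive conn(f,h) via R1 from conn(f,j), edge(j,h)
round 2: derive conn(g,e) via R1 from conn(g,d), edge(d,e)
round 2: derive conn(h,f) via R1 from conn(h,e), edge(e,f)
round 2: derive conn(h,g) via R1 from conn(h,e), edge(e,g)
round 2: derive conn(h,h) via R1 from conn(h,c), edge(c,h)
round 2: derive conn(i,h) via R1 from conn(i,j), edge(j,h)
round 2: derive conn(j,a) via R1 from conn(j,h), edge(h,a)
round 2: derive conn(j,c) via R1 from conn(j,h), edge(h,c)
round 2: derive conn(j,e) via R1 from conn(j,h), edge(h,e)
round 3: derive conn(c,f) via R1 from conn(c,e), edge(e,f)
round 3: derive conn(c,g) via R1 from conn(c,e), edge(e,g)
round 3: derive conn(d,d) via R1 from conn(d,f), edge(f,d)
round 3: derive conn(d,i) via R1 from conn(d,f), edge(f,i)
round 3: derive conn(d,j) via R1 from conn(d,f), edge(f,j)
round 3: derive conn(e,h) via R1 from conn(e,j), edge(j,h)
round 3: derive conn(f,a) via R1 from conn(f,h), edge(h,a)
round 3: derive conn(f,c) via R1 from conn(f,h), edge(h,c)
round 3: derive conn(f,f) via R1 from conn(f,e), edge(e,f)
round 3: derive conn(f,g) via R1 from conn(f,e), edge(e,g)
round 3: derive conn(g,f) via R1 from conn(g,e), edge(e,f)
round 3: derive conn(h,d) via R1 from conn(h,f), edge(f,d)
round 3: derive conn(h,i) via R1 from conn(h,f), edge(f,i)
round 3: derive conn(h,j) via R1 from conn(h,f), edge(f,j)
round 3: derive conn(i,a) via R1 from conn(i,h), edge(h,a)
round 3: derive conn(i,c) via R1 from conn(i,h), edge(h,c)
round 3: derive conn(i,e) via R1 from conn(i,h), edge(h,e)
round 3: derive conn(j,f) via R1 from conn(j,e), edge(e,f)
round 3: derive conn(j,g) via R1 from conn(j,e), edge(e,g)
round 4: derive conn(c,d) via R1 from conn(c,f), edge(f,d)
round 4: derive conn(c,i) via R1 from conn(c,f), edge(f,i)
round 4: derive conn(c,j) via R1 from conn(c,f), edge(f,j)
round 4: derive conn(d,h) via R1 from conn(d,j), edge(j,h)
round 4: derive conn(e,a) via R1 from conn(e,h), edge(h,a)
round 4: derive conn(e,c) via R1 from conn(e,h), edge(h,c)
round 4: derive conn(g,i) via R1 from conn(g,f), edge(f,i)
round 4: derive conn(g,j) via R1 from conn(g,f), edge(f,j)
round 4: derive conn(i,f) via R1 from conn(i,e), edge(e,f)
round 4: derive conn(i,g) via R1 from conn(i,e), edge(e,g)
round 4: derive conn(j,d) via R1 from conn(j,f), edge(f,d)
round 4: derive conn(j,i) via R1 from conn(j,f), edge(f,i)
round 4: derive conn(j,j) via R1 from conn(j,f), edge(f,j)
round 5: derive conn(d,a) via R1 from conn(d,h), edge(h,a)
round 5: derive conn(d,c) via R1 from conn(d,h), edge(h,c)
round 5: derive conn(g,h) via R1 from conn(g,j), edge(j,h)
round 5: derive conn(i,d) via R1 from conn(i,f), edge(f,d)
round 5: derive conn(i,i) via R1 from conn(i,f), edge(f,i)
round 6: derive conn(g,a) via R1 from conn(g,h), edge(h,a)
round 6: derive conn(g,c) via R1 from conn(g,h), edge(h,c)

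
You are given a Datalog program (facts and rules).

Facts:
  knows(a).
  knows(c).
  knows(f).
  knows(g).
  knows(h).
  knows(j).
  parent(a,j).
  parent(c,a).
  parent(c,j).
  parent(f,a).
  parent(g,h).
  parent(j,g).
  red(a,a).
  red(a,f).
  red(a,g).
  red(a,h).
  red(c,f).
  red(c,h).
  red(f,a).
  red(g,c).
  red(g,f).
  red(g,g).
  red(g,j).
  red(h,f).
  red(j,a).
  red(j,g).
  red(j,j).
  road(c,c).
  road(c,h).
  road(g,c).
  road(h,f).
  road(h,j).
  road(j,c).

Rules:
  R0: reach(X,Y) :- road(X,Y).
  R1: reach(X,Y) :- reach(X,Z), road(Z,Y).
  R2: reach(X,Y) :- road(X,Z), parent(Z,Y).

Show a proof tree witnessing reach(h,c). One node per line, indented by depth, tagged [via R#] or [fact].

reach(h,c)  [via R1]
  reach(h,g)  [via R2]
    road(h,j)  [fact]
    parent(j,g)  [fact]
  road(g,c)  [fact]

round 1: derive reach(c,c) via R0 from road(c,c)
round 1: derive reach(c,h) via R0 from road(c,h)
round 1: derive reach(g,c) via R0 from road(g,c)
round 1: derive reach(h,f) via R0 from road(h,f)
round 1: derive reach(h,j) via R0 from road(h,j)
round 1: derive reach(j,c) via R0 from road(j,c)
round 1: derive reach(c,a) via R2 from road(c,c), parent(c,a)
round 1: derive reach(c,j) via R2 from road(c,c), parent(c,j)
round 1: derive reach(g,a) via R2 from road(g,c), parent(c,a)
round 1: derive reach(g,j) via R2 from road(g,c), parent(c,j)
round 1: derive reach(h,a) via R2 from road(h,f), parent(f,a)
round 1: derive reach(h,g) via R2 from road(h,j), parent(j,g)
round 1: derive reach(j,a) via R2 from road(j,c), parent(c,a)
round 1: derive reach(j,j) via R2 from road(j,c), parent(c,j)
round 2: derive reach(c,f) via R1 from reach(c,h), road(h,f)
round 2: derive reach(g,h) via R1 from reach(g,c), road(c,h)
round 2: derive reach(h,c) via R1 from reach(h,g), road(g,c)
round 2: derive reach(j,h) via R1 from reach(j,c), road(c,h)
round 3: derive reach(g,f) via R1 from reach(g,h), road(h,f)
round 3: derive reach(h,h) via R1 from reach(h,c), road(c,h)
round 3: derive reach(j,f) via R1 from reach(j,h), road(h,f)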